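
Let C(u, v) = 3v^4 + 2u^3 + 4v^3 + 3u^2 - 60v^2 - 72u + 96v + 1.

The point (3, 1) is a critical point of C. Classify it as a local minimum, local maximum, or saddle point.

The mixed partial ∂²C/∂u∂v is 0, so the Hessian at any point is diag(C_uu, C_vv) = diag(6(2u + 1), 12(3v^2 + 2v - 10)).
At (3, 1): H = diag(42, -60).
The eigenvalues have opposite signs, so H is indefinite: a saddle point.

saddle point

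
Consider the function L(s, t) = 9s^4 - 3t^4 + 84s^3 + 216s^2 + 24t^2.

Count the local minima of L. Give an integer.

L separates as a function of s plus a function of t, so ∇L=0 decouples.
∂L/∂s = 36s(s + 3)(s + 4) = 0 at s ∈ {-4, -3, 0}; ∂L/∂t = -12t(t - 2)(t + 2) = 0 at t ∈ {-2, 0, 2}.
The Hessian is diagonal: diag(L_ss, L_tt). Second derivatives: L_ss(-4)=144, L_ss(-3)=-108, L_ss(0)=432; L_tt(-2)=-96, L_tt(0)=48, L_tt(2)=-96.
Local minima occur where both diagonal entries positive: (-4, 0), (0, 0). Count: 2.

2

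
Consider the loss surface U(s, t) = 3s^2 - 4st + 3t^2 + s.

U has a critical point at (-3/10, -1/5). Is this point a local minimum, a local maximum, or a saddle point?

The Hessian of U is constant: H = [[6, -4], [-4, 6]].
det(H) = 6·6 − (-4)² = 20.
det(H) > 0 and tr(H) = 12 > 0, so H is positive definite and the point is a local minimum.

local minimum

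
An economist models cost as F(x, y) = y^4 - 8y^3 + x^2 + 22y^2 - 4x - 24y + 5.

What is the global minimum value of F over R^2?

F(x,y) separates as P(x) + Q(y) + 5, so its minimum is min P + min Q + 5.
P'(x) = 2x - 4 vanishes at x ∈ {2}; Q'(y) = 4(y - 3)(y - 2)(y - 1) vanishes at y ∈ {1, 2, 3}.
Local minima of P (where P''>0): P(2)=-4. Local minima of Q: Q(1)=-9, Q(3)=-9.
So the global minimum of F is P(2) + Q(1) + 5 = -4 − 9 + 5 = -8, attained at (2, 1).

-8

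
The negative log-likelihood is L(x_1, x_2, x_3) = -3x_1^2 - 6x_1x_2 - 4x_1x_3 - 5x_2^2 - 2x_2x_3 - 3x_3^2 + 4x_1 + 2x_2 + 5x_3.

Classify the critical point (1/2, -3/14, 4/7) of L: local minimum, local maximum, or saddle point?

The Hessian is constant: H = [[-6, -6, -4], [-6, -10, -2], [-4, -2, -6]].
Leading principal minors: Δ₁ = -6, Δ₂ = 24, Δ₃ = -56.
The minors alternate sign starting negative (−, +, −), so H is negative definite: a local maximum.

local maximum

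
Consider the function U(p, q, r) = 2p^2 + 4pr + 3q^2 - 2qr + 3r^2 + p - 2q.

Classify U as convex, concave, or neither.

convex

U is quadratic, so its Hessian is the constant matrix H = [[4, 0, 4], [0, 6, -2], [4, -2, 6]].
Leading principal minors: 4, 24, 32.
All positive ⇒ H ≻ 0 ⇒ convex.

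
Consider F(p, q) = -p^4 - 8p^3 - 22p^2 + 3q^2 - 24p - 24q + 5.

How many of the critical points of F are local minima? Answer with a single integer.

F separates as a function of p plus a function of q, so ∇F=0 decouples.
∂F/∂p = -4(p + 1)(p + 2)(p + 3) = 0 at p ∈ {-3, -2, -1}; ∂F/∂q = 6(q - 4) = 0 at q ∈ {4}.
The Hessian is diagonal: diag(F_pp, F_qq). Second derivatives: F_pp(-3)=-8, F_pp(-2)=4, F_pp(-1)=-8; F_qq(4)=6.
Local minima occur where both diagonal entries positive: (-2, 4). Count: 1.

1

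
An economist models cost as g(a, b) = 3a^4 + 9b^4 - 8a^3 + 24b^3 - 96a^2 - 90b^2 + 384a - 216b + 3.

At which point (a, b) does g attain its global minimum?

g(a,b) separates as P(a) + Q(b) + 3, so its minimum is min P + min Q + 3.
P'(a) = 12(a - 4)(a - 2)(a + 4) vanishes at a ∈ {-4, 2, 4}; Q'(b) = 36(b - 2)(b + 1)(b + 3) vanishes at b ∈ {-3, -1, 2}.
Local minima of P (where P''>0): P(-4)=-1792, P(4)=256. Local minima of Q: Q(-3)=-81, Q(2)=-456.
So the global minimum of g is P(-4) + Q(2) + 3 = -1792 − 456 + 3 = -2245, attained at (-4, 2).

(-4, 2)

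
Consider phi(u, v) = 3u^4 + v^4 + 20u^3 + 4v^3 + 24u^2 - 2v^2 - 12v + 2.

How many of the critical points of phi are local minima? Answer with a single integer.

phi separates as a function of u plus a function of v, so ∇phi=0 decouples.
∂phi/∂u = 12u(u + 1)(u + 4) = 0 at u ∈ {-4, -1, 0}; ∂phi/∂v = 4(v - 1)(v + 1)(v + 3) = 0 at v ∈ {-3, -1, 1}.
The Hessian is diagonal: diag(phi_uu, phi_vv). Second derivatives: phi_uu(-4)=144, phi_uu(-1)=-36, phi_uu(0)=48; phi_vv(-3)=32, phi_vv(-1)=-16, phi_vv(1)=32.
Local minima occur where both diagonal entries positive: (-4, -3), (-4, 1), (0, -3), (0, 1). Count: 4.

4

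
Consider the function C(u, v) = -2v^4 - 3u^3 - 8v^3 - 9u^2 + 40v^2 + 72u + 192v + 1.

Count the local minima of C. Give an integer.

C separates as a function of u plus a function of v, so ∇C=0 decouples.
∂C/∂u = -9(u - 2)(u + 4) = 0 at u ∈ {-4, 2}; ∂C/∂v = -8(v - 3)(v + 2)(v + 4) = 0 at v ∈ {-4, -2, 3}.
The Hessian is diagonal: diag(C_uu, C_vv). Second derivatives: C_uu(-4)=54, C_uu(2)=-54; C_vv(-4)=-112, C_vv(-2)=80, C_vv(3)=-280.
Local minima occur where both diagonal entries positive: (-4, -2). Count: 1.

1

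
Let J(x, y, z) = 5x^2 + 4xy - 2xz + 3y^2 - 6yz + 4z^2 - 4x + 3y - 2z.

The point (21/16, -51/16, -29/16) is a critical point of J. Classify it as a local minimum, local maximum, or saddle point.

The Hessian is constant: H = [[10, 4, -2], [4, 6, -6], [-2, -6, 8]].
Leading principal minors: Δ₁ = 10, Δ₂ = 44, Δ₃ = 64.
All leading minors are positive, so H is positive definite: a local minimum.

local minimum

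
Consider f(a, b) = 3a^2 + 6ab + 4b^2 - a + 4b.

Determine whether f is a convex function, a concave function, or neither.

convex

f is quadratic, so its Hessian is the constant matrix H = [[6, 6], [6, 8]].
det(H) = 12, tr(H) = 14.
det(H) > 0 and tr(H) > 0, so H is positive definite everywhere: convex.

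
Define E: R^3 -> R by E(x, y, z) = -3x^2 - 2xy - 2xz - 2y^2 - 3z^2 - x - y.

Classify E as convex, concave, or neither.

concave

E is quadratic, so its Hessian is the constant matrix H = [[-6, -2, -2], [-2, -4, 0], [-2, 0, -6]].
Leading principal minors: -6, 20, -104.
Signs alternate −, +, − ⇒ H ≺ 0 ⇒ concave.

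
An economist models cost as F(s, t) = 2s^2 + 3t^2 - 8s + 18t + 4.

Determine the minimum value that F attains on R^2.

F(s,t) separates as P(s) + Q(t) + 4, so its minimum is min P + min Q + 4.
P'(s) = 4s - 8 vanishes at s ∈ {2}; Q'(t) = 6(t + 3) vanishes at t ∈ {-3}.
Local minima of P (where P''>0): P(2)=-8. Local minima of Q: Q(-3)=-27.
So the global minimum of F is P(2) + Q(-3) + 4 = -8 − 27 + 4 = -31, attained at (2, -3).

-31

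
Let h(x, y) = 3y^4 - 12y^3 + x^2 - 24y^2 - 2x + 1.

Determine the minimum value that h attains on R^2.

-384

h(x,y) separates as P(x) + Q(y) + 1, so its minimum is min P + min Q + 1.
P'(x) = 2x - 2 vanishes at x ∈ {1}; Q'(y) = 12y(y - 4)(y + 1) vanishes at y ∈ {-1, 0, 4}.
Local minima of P (where P''>0): P(1)=-1. Local minima of Q: Q(-1)=-9, Q(4)=-384.
So the global minimum of h is P(1) + Q(4) + 1 = -1 − 384 + 1 = -384, attained at (1, 4).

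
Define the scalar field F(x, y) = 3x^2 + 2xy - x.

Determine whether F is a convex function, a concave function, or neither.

neither

F is quadratic, so its Hessian is the constant matrix H = [[6, 2], [2, 0]].
det(H) = -4, tr(H) = 6.
det(H) < 0, so H is indefinite: neither convex nor concave.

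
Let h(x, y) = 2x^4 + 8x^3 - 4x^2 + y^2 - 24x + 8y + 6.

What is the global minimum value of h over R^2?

-28

h(x,y) separates as P(x) + Q(y) + 6, so its minimum is min P + min Q + 6.
P'(x) = 8(x - 1)(x + 1)(x + 3) vanishes at x ∈ {-3, -1, 1}; Q'(y) = 2y + 8 vanishes at y ∈ {-4}.
Local minima of P (where P''>0): P(-3)=-18, P(1)=-18. Local minima of Q: Q(-4)=-16.
So the global minimum of h is P(-3) + Q(-4) + 6 = -18 − 16 + 6 = -28, attained at (-3, -4).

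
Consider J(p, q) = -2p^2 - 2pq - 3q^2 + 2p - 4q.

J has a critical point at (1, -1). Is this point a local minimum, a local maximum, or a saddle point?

local maximum

The Hessian of J is constant: H = [[-4, -2], [-2, -6]].
det(H) = (-4)·(-6) − (-2)² = 20.
det(H) > 0 and tr(H) = -10 < 0, so H is negative definite and the point is a local maximum.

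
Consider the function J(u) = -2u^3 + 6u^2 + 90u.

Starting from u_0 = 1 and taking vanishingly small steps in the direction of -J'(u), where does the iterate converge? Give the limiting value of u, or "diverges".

-3

J'(u) = -6(u - 5)(u + 3), so J'(1) = 96.
Gradient descent moves in the -J' direction, i.e. u is decreasing.
The nearest critical point in that direction is u = -3, where J'' = 48 > 0 (a local minimum). The iterate converges there.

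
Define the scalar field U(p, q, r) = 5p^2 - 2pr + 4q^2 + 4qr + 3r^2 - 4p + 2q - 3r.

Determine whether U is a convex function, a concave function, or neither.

convex

U is quadratic, so its Hessian is the constant matrix H = [[10, 0, -2], [0, 8, 4], [-2, 4, 6]].
Leading principal minors: 10, 80, 288.
All positive ⇒ H ≻ 0 ⇒ convex.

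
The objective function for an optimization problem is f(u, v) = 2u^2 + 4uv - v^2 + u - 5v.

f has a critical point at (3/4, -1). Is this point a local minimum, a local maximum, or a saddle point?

saddle point

The Hessian of f is constant: H = [[4, 4], [4, -2]].
det(H) = 4·(-2) − 4² = -24.
Since det(H) < 0, H is indefinite and the critical point is a saddle point.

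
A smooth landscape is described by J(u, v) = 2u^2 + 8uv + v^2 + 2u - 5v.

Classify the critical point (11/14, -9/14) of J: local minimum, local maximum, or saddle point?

The Hessian of J is constant: H = [[4, 8], [8, 2]].
det(H) = 4·2 − 8² = -56.
Since det(H) < 0, H is indefinite and the critical point is a saddle point.

saddle point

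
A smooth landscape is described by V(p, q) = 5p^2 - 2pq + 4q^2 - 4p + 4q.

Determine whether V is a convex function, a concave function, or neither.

convex

V is quadratic, so its Hessian is the constant matrix H = [[10, -2], [-2, 8]].
det(H) = 76, tr(H) = 18.
det(H) > 0 and tr(H) > 0, so H is positive definite everywhere: convex.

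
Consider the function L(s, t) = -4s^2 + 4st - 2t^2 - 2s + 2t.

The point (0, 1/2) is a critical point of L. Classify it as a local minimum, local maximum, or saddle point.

local maximum

The Hessian of L is constant: H = [[-8, 4], [4, -4]].
det(H) = (-8)·(-4) − 4² = 16.
det(H) > 0 and tr(H) = -12 < 0, so H is negative definite and the point is a local maximum.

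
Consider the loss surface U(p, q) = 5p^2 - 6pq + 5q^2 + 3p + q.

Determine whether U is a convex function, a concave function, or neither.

U is quadratic, so its Hessian is the constant matrix H = [[10, -6], [-6, 10]].
det(H) = 64, tr(H) = 20.
det(H) > 0 and tr(H) > 0, so H is positive definite everywhere: convex.

convex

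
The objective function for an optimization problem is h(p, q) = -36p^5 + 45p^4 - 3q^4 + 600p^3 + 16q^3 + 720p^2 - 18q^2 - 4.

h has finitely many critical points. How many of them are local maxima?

4

h separates as a function of p plus a function of q, so ∇h=0 decouples.
∂h/∂p = -180p(p - 4)(p + 1)(p + 2) = 0 at p ∈ {-2, -1, 0, 4}; ∂h/∂q = -12q(q - 3)(q - 1) = 0 at q ∈ {0, 1, 3}.
The Hessian is diagonal: diag(h_pp, h_qq). Second derivatives: h_pp(-2)=2160, h_pp(-1)=-900, h_pp(0)=1440, h_pp(4)=-21600; h_qq(0)=-36, h_qq(1)=24, h_qq(3)=-72.
Local maxima occur where both diagonal entries negative: (-1, 0), (-1, 3), (4, 0), (4, 3). Count: 4.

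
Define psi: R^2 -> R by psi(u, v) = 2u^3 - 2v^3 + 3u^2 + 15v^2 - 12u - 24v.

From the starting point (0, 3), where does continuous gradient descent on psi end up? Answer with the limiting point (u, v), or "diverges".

psi is separable, so gradient descent decouples: u follows -∂psi/∂u, v follows -∂psi/∂v.
∂psi/∂u = 6(u - 1)(u + 2); at u=0 this is -12, so u increases.
∂psi/∂v = -6(v - 4)(v - 1); at v=3 this is 12, so v decreases.
u converges to its nearest critical value 1 (a local min of the u-part); v converges to 1. The iterate converges to (1, 1).

(1, 1)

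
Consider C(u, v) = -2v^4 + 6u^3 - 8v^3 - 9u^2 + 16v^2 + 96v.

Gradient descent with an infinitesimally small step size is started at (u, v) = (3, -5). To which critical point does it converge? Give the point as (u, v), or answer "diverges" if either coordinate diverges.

C is separable, so gradient descent decouples: u follows -∂C/∂u, v follows -∂C/∂v.
∂C/∂u = 18u(u - 1); at u=3 this is 108, so u decreases.
∂C/∂v = -8(v - 2)(v + 2)(v + 3); at v=-5 this is 336, so v decreases.
The v-coordinate has no critical point in that direction and runs off to infinity.

diverges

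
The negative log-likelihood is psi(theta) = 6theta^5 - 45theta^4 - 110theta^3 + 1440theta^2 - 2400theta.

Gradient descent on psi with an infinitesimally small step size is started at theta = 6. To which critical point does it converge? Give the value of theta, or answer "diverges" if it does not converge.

psi'(theta) = 30(theta - 5)(theta - 4)(theta - 1)(theta + 4), so psi'(6) = 3000.
Gradient descent moves in the -psi' direction, i.e. theta is decreasing.
The nearest critical point in that direction is theta = 5, where psi'' = 1080 > 0 (a local minimum). The iterate converges there.

5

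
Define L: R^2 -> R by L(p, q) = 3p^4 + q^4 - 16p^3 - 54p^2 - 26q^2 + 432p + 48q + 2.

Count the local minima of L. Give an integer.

4

L separates as a function of p plus a function of q, so ∇L=0 decouples.
∂L/∂p = 12(p - 4)(p - 3)(p + 3) = 0 at p ∈ {-3, 3, 4}; ∂L/∂q = 4(q - 3)(q - 1)(q + 4) = 0 at q ∈ {-4, 1, 3}.
The Hessian is diagonal: diag(L_pp, L_qq). Second derivatives: L_pp(-3)=504, L_pp(3)=-72, L_pp(4)=84; L_qq(-4)=140, L_qq(1)=-40, L_qq(3)=56.
Local minima occur where both diagonal entries positive: (-3, -4), (-3, 3), (4, -4), (4, 3). Count: 4.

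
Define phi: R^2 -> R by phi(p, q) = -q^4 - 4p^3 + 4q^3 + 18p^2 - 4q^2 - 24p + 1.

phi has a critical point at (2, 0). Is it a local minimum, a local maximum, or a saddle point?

local maximum

The mixed partial ∂²phi/∂p∂q is 0, so the Hessian at any point is diag(phi_pp, phi_qq) = diag(12(-2p + 3), 4(-3q^2 + 6q - 2)).
At (2, 0): H = diag(-12, -8).
Both eigenvalues are negative, so H is negative definite: a local maximum.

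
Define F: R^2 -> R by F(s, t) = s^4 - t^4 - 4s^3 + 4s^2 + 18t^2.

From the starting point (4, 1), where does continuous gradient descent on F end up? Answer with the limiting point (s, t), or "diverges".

(2, 0)

F is separable, so gradient descent decouples: s follows -∂F/∂s, t follows -∂F/∂t.
∂F/∂s = 4s(s - 2)(s - 1); at s=4 this is 96, so s decreases.
∂F/∂t = -4t(t - 3)(t + 3); at t=1 this is 32, so t decreases.
s converges to its nearest critical value 2 (a local min of the s-part); t converges to 0. The iterate converges to (2, 0).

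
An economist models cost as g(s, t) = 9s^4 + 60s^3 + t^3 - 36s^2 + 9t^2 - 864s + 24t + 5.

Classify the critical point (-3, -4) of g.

The mixed partial ∂²g/∂s∂t is 0, so the Hessian at any point is diag(g_ss, g_tt) = diag(36(3s^2 + 10s - 2), 6(t + 3)).
At (-3, -4): H = diag(-180, -6).
Both eigenvalues are negative, so H is negative definite: a local maximum.

local maximum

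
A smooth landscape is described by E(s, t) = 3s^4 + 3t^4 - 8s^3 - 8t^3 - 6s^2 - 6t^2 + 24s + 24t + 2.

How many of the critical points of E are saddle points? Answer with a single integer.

4

E separates as a function of s plus a function of t, so ∇E=0 decouples.
∂E/∂s = 12(s - 2)(s - 1)(s + 1) = 0 at s ∈ {-1, 1, 2}; ∂E/∂t = 12(t - 2)(t - 1)(t + 1) = 0 at t ∈ {-1, 1, 2}.
The Hessian is diagonal: diag(E_ss, E_tt). Second derivatives: E_ss(-1)=72, E_ss(1)=-24, E_ss(2)=36; E_tt(-1)=72, E_tt(1)=-24, E_tt(2)=36.
Saddle points occur where the two diagonal entries have opposite signs: (-1, 1), (1, -1), (1, 2), (2, 1). Count: 4.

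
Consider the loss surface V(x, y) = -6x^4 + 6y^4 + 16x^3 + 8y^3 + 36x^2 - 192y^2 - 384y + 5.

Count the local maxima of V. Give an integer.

2

V separates as a function of x plus a function of y, so ∇V=0 decouples.
∂V/∂x = -24x(x - 3)(x + 1) = 0 at x ∈ {-1, 0, 3}; ∂V/∂y = 24(y - 4)(y + 1)(y + 4) = 0 at y ∈ {-4, -1, 4}.
The Hessian is diagonal: diag(V_xx, V_yy). Second derivatives: V_xx(-1)=-96, V_xx(0)=72, V_xx(3)=-288; V_yy(-4)=576, V_yy(-1)=-360, V_yy(4)=960.
Local maxima occur where both diagonal entries negative: (-1, -1), (3, -1). Count: 2.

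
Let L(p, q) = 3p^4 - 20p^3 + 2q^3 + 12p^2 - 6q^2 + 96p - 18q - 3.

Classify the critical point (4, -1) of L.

saddle point

The mixed partial ∂²L/∂p∂q is 0, so the Hessian at any point is diag(L_pp, L_qq) = diag(12(3p^2 - 10p + 2), 12(q - 1)).
At (4, -1): H = diag(120, -24).
The eigenvalues have opposite signs, so H is indefinite: a saddle point.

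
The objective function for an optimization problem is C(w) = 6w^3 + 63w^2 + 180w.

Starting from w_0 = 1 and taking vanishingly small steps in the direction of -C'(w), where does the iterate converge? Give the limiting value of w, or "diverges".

-2

C'(w) = 18(w + 2)(w + 5), so C'(1) = 324.
Gradient descent moves in the -C' direction, i.e. w is decreasing.
The nearest critical point in that direction is w = -2, where C'' = 54 > 0 (a local minimum). The iterate converges there.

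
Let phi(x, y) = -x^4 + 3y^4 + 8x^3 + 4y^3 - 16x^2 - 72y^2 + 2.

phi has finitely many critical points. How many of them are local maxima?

phi separates as a function of x plus a function of y, so ∇phi=0 decouples.
∂phi/∂x = -4x(x - 4)(x - 2) = 0 at x ∈ {0, 2, 4}; ∂phi/∂y = 12y(y - 3)(y + 4) = 0 at y ∈ {-4, 0, 3}.
The Hessian is diagonal: diag(phi_xx, phi_yy). Second derivatives: phi_xx(0)=-32, phi_xx(2)=16, phi_xx(4)=-32; phi_yy(-4)=336, phi_yy(0)=-144, phi_yy(3)=252.
Local maxima occur where both diagonal entries negative: (0, 0), (4, 0). Count: 2.

2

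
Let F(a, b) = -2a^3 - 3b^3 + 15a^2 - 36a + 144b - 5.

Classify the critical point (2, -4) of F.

local minimum

The mixed partial ∂²F/∂a∂b is 0, so the Hessian at any point is diag(F_aa, F_bb) = diag(6(-2a + 5), -18b).
At (2, -4): H = diag(6, 72).
Both eigenvalues are positive, so H is positive definite: a local minimum.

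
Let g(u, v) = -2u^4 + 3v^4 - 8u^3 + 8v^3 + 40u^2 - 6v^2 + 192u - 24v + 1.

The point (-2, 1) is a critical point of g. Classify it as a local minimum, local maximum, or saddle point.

local minimum

The mixed partial ∂²g/∂u∂v is 0, so the Hessian at any point is diag(g_uu, g_vv) = diag(8(-3u^2 - 6u + 10), 12(3v^2 + 4v - 1)).
At (-2, 1): H = diag(80, 72).
Both eigenvalues are positive, so H is positive definite: a local minimum.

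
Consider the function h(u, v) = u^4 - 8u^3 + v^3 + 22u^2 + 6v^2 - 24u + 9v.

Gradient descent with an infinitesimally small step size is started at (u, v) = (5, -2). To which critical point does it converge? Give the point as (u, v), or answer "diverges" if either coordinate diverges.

h is separable, so gradient descent decouples: u follows -∂h/∂u, v follows -∂h/∂v.
∂h/∂u = 4(u - 3)(u - 2)(u - 1); at u=5 this is 96, so u decreases.
∂h/∂v = 3(v + 1)(v + 3); at v=-2 this is -3, so v increases.
u converges to its nearest critical value 3 (a local min of the u-part); v converges to -1. The iterate converges to (3, -1).

(3, -1)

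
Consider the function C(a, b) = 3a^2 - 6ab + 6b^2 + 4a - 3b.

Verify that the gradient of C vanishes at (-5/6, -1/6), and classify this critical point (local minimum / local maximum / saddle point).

local minimum

∇C = (6a - 6b + 4, -6a + 12b - 3); substituting (-5/6, -1/6) gives ∇C = (0, 0), so (-5/6, -1/6) is indeed a critical point.
The Hessian of C is constant: H = [[6, -6], [-6, 12]].
det(H) = 6·12 − (-6)² = 36.
det(H) > 0 and tr(H) = 18 > 0, so H is positive definite and the point is a local minimum.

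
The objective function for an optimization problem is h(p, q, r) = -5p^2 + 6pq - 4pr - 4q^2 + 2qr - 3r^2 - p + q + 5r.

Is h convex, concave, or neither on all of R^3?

concave

h is quadratic, so its Hessian is the constant matrix H = [[-10, 6, -4], [6, -8, 2], [-4, 2, -6]].
Leading principal minors: -10, 44, -192.
Signs alternate −, +, − ⇒ H ≺ 0 ⇒ concave.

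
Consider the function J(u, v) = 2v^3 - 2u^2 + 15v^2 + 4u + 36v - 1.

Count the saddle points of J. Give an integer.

1

J separates as a function of u plus a function of v, so ∇J=0 decouples.
∂J/∂u = -4(u - 1) = 0 at u ∈ {1}; ∂J/∂v = 6(v + 2)(v + 3) = 0 at v ∈ {-3, -2}.
The Hessian is diagonal: diag(J_uu, J_vv). Second derivatives: J_uu(1)=-4; J_vv(-3)=-6, J_vv(-2)=6.
Saddle points occur where the two diagonal entries have opposite signs: (1, -2). Count: 1.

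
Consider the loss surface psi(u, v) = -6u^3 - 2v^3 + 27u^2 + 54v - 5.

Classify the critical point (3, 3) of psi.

local maximum

The mixed partial ∂²psi/∂u∂v is 0, so the Hessian at any point is diag(psi_uu, psi_vv) = diag(18(-2u + 3), -12v).
At (3, 3): H = diag(-54, -36).
Both eigenvalues are negative, so H is negative definite: a local maximum.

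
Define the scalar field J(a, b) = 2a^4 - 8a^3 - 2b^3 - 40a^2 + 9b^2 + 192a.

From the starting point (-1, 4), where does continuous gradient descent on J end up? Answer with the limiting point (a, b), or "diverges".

J is separable, so gradient descent decouples: a follows -∂J/∂a, b follows -∂J/∂b.
∂J/∂a = 8(a - 4)(a - 2)(a + 3); at a=-1 this is 240, so a decreases.
∂J/∂b = -6b(b - 3); at b=4 this is -24, so b increases.
The b-coordinate has no critical point in that direction and runs off to infinity.

diverges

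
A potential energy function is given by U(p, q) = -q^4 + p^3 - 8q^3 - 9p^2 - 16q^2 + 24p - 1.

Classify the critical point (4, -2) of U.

The mixed partial ∂²U/∂p∂q is 0, so the Hessian at any point is diag(U_pp, U_qq) = diag(6(p - 3), -4(3q^2 + 12q + 8)).
At (4, -2): H = diag(6, 16).
Both eigenvalues are positive, so H is positive definite: a local minimum.

local minimum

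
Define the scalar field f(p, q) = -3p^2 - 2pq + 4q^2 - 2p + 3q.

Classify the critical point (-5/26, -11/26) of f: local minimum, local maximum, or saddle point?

The Hessian of f is constant: H = [[-6, -2], [-2, 8]].
det(H) = (-6)·8 − (-2)² = -52.
Since det(H) < 0, H is indefinite and the critical point is a saddle point.

saddle point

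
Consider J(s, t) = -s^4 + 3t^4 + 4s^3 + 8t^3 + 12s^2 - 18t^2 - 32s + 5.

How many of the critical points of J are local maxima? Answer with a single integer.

2

J separates as a function of s plus a function of t, so ∇J=0 decouples.
∂J/∂s = -4(s - 4)(s - 1)(s + 2) = 0 at s ∈ {-2, 1, 4}; ∂J/∂t = 12t(t - 1)(t + 3) = 0 at t ∈ {-3, 0, 1}.
The Hessian is diagonal: diag(J_ss, J_tt). Second derivatives: J_ss(-2)=-72, J_ss(1)=36, J_ss(4)=-72; J_tt(-3)=144, J_tt(0)=-36, J_tt(1)=48.
Local maxima occur where both diagonal entries negative: (-2, 0), (4, 0). Count: 2.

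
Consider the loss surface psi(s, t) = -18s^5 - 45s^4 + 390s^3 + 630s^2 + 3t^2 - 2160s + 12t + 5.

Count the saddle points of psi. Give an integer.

psi separates as a function of s plus a function of t, so ∇psi=0 decouples.
∂psi/∂s = -90(s - 3)(s - 1)(s + 2)(s + 4) = 0 at s ∈ {-4, -2, 1, 3}; ∂psi/∂t = 6(t + 2) = 0 at t ∈ {-2}.
The Hessian is diagonal: diag(psi_ss, psi_tt). Second derivatives: psi_ss(-4)=6300, psi_ss(-2)=-2700, psi_ss(1)=2700, psi_ss(3)=-6300; psi_tt(-2)=6.
Saddle points occur where the two diagonal entries have opposite signs: (-2, -2), (3, -2). Count: 2.

2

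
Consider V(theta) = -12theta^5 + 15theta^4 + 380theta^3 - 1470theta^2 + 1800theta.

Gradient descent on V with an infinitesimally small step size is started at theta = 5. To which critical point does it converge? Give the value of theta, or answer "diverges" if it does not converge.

diverges

V'(theta) = -60(theta - 3)(theta - 2)(theta - 1)(theta + 5), so V'(5) = -14400.
Gradient descent moves in the -V' direction, i.e. theta is increasing.
There is no critical point above theta=5, and V' keeps the same sign, so the iterate runs off to +∞.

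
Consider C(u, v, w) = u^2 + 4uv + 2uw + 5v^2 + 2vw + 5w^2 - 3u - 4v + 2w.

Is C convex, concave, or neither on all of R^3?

C is quadratic, so its Hessian is the constant matrix H = [[2, 4, 2], [4, 10, 2], [2, 2, 10]].
Leading principal minors: 2, 4, 24.
All positive ⇒ H ≻ 0 ⇒ convex.

convex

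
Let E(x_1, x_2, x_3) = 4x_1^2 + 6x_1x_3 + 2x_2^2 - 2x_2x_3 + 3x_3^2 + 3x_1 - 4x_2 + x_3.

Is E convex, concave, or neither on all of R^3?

convex

E is quadratic, so its Hessian is the constant matrix H = [[8, 0, 6], [0, 4, -2], [6, -2, 6]].
Leading principal minors: 8, 32, 16.
All positive ⇒ H ≻ 0 ⇒ convex.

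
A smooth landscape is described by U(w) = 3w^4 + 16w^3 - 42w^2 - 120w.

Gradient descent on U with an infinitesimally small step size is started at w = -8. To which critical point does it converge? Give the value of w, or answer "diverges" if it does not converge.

U'(w) = 12(w - 2)(w + 1)(w + 5), so U'(-8) = -2520.
Gradient descent moves in the -U' direction, i.e. w is increasing.
The nearest critical point in that direction is w = -5, where U'' = 336 > 0 (a local minimum). The iterate converges there.

-5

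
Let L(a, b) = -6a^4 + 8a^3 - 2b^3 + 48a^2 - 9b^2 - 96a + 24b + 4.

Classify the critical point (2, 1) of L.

The mixed partial ∂²L/∂a∂b is 0, so the Hessian at any point is diag(L_aa, L_bb) = diag(24(-3a^2 + 2a + 4), -6(2b + 3)).
At (2, 1): H = diag(-96, -30).
Both eigenvalues are negative, so H is negative definite: a local maximum.

local maximum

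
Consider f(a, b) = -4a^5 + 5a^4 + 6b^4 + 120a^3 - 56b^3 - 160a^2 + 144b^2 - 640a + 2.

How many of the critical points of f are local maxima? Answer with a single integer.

f separates as a function of a plus a function of b, so ∇f=0 decouples.
∂f/∂a = -20(a - 4)(a - 2)(a + 1)(a + 4) = 0 at a ∈ {-4, -1, 2, 4}; ∂f/∂b = 24b(b - 4)(b - 3) = 0 at b ∈ {0, 3, 4}.
The Hessian is diagonal: diag(f_aa, f_bb). Second derivatives: f_aa(-4)=2880, f_aa(-1)=-900, f_aa(2)=720, f_aa(4)=-1600; f_bb(0)=288, f_bb(3)=-72, f_bb(4)=96.
Local maxima occur where both diagonal entries negative: (-1, 3), (4, 3). Count: 2.

2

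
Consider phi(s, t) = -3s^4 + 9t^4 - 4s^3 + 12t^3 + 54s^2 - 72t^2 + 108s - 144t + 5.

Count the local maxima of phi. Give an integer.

phi separates as a function of s plus a function of t, so ∇phi=0 decouples.
∂phi/∂s = -12(s - 3)(s + 1)(s + 3) = 0 at s ∈ {-3, -1, 3}; ∂phi/∂t = 36(t - 2)(t + 1)(t + 2) = 0 at t ∈ {-2, -1, 2}.
The Hessian is diagonal: diag(phi_ss, phi_tt). Second derivatives: phi_ss(-3)=-144, phi_ss(-1)=96, phi_ss(3)=-288; phi_tt(-2)=144, phi_tt(-1)=-108, phi_tt(2)=432.
Local maxima occur where both diagonal entries negative: (-3, -1), (3, -1). Count: 2.

2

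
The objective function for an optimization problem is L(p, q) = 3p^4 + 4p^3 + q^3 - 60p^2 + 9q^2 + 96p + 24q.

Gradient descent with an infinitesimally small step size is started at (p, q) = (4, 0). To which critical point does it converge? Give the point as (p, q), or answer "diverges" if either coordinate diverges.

(2, -2)

L is separable, so gradient descent decouples: p follows -∂L/∂p, q follows -∂L/∂q.
∂L/∂p = 12(p - 2)(p - 1)(p + 4); at p=4 this is 576, so p decreases.
∂L/∂q = 3(q + 2)(q + 4); at q=0 this is 24, so q decreases.
p converges to its nearest critical value 2 (a local min of the p-part); q converges to -2. The iterate converges to (2, -2).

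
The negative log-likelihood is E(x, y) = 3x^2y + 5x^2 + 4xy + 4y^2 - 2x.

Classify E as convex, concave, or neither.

neither

The term 3x^2y is cubic, so the Hessian is not constant.
∂²E/∂x² = 6y + 10, which takes both signs as y varies (negative for sufficiently negative y). A diagonal entry of the Hessian changing sign means the Hessian is neither positive- nor negative-semidefinite on all of R^2.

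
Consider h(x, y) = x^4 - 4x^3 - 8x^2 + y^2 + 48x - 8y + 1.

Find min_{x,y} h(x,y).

h(x,y) separates as P(x) + Q(y) + 1, so its minimum is min P + min Q + 1.
P'(x) = 4(x - 3)(x - 2)(x + 2) vanishes at x ∈ {-2, 2, 3}; Q'(y) = 2y - 8 vanishes at y ∈ {4}.
Local minima of P (where P''>0): P(-2)=-80, P(3)=45. Local minima of Q: Q(4)=-16.
So the global minimum of h is P(-2) + Q(4) + 1 = -80 − 16 + 1 = -95, attained at (-2, 4).

-95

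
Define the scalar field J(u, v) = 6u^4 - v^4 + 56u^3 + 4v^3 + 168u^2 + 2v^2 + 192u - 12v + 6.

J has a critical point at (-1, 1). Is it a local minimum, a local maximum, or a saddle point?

local minimum

The mixed partial ∂²J/∂u∂v is 0, so the Hessian at any point is diag(J_uu, J_vv) = diag(24(3u^2 + 14u + 14), 4(-3v^2 + 6v + 1)).
At (-1, 1): H = diag(72, 16).
Both eigenvalues are positive, so H is positive definite: a local minimum.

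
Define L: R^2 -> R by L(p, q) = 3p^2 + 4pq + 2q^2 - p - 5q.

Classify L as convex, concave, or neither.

convex

L is quadratic, so its Hessian is the constant matrix H = [[6, 4], [4, 4]].
det(H) = 8, tr(H) = 10.
det(H) > 0 and tr(H) > 0, so H is positive definite everywhere: convex.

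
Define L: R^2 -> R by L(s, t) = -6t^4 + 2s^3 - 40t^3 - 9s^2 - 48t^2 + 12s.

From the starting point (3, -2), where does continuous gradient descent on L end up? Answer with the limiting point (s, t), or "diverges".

L is separable, so gradient descent decouples: s follows -∂L/∂s, t follows -∂L/∂t.
∂L/∂s = 6(s - 2)(s - 1); at s=3 this is 12, so s decreases.
∂L/∂t = -24t(t + 1)(t + 4); at t=-2 this is -96, so t increases.
s converges to its nearest critical value 2 (a local min of the s-part); t converges to -1. The iterate converges to (2, -1).

(2, -1)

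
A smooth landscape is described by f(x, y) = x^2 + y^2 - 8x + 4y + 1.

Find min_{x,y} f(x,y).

f(x,y) separates as P(x) + Q(y) + 1, so its minimum is min P + min Q + 1.
P'(x) = 2x - 8 vanishes at x ∈ {4}; Q'(y) = 2y + 4 vanishes at y ∈ {-2}.
Local minima of P (where P''>0): P(4)=-16. Local minima of Q: Q(-2)=-4.
So the global minimum of f is P(4) + Q(-2) + 1 = -16 − 4 + 1 = -19, attained at (4, -2).

-19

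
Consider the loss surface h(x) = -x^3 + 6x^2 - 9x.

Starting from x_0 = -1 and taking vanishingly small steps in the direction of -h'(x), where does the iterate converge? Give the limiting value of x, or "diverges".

1

h'(x) = -3(x - 3)(x - 1), so h'(-1) = -24.
Gradient descent moves in the -h' direction, i.e. x is increasing.
The nearest critical point in that direction is x = 1, where h'' = 6 > 0 (a local minimum). The iterate converges there.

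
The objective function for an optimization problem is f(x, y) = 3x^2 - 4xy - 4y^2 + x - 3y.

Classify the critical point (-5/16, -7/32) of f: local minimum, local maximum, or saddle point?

saddle point

The Hessian of f is constant: H = [[6, -4], [-4, -8]].
det(H) = 6·(-8) − (-4)² = -64.
Since det(H) < 0, H is indefinite and the critical point is a saddle point.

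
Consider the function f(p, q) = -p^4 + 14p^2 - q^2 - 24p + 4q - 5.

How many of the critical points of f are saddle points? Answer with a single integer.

f separates as a function of p plus a function of q, so ∇f=0 decouples.
∂f/∂p = -4(p - 2)(p - 1)(p + 3) = 0 at p ∈ {-3, 1, 2}; ∂f/∂q = -2(q - 2) = 0 at q ∈ {2}.
The Hessian is diagonal: diag(f_pp, f_qq). Second derivatives: f_pp(-3)=-80, f_pp(1)=16, f_pp(2)=-20; f_qq(2)=-2.
Saddle points occur where the two diagonal entries have opposite signs: (1, 2). Count: 1.

1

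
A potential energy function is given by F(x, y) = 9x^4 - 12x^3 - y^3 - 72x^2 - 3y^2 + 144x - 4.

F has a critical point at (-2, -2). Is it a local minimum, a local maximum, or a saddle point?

local minimum

The mixed partial ∂²F/∂x∂y is 0, so the Hessian at any point is diag(F_xx, F_yy) = diag(36(3x^2 - 2x - 4), -6(y + 1)).
At (-2, -2): H = diag(432, 6).
Both eigenvalues are positive, so H is positive definite: a local minimum.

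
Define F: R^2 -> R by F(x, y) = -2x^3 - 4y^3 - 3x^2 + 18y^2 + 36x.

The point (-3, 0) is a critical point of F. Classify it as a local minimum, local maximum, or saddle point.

local minimum

The mixed partial ∂²F/∂x∂y is 0, so the Hessian at any point is diag(F_xx, F_yy) = diag(-6(2x + 1), 12(-2y + 3)).
At (-3, 0): H = diag(30, 36).
Both eigenvalues are positive, so H is positive definite: a local minimum.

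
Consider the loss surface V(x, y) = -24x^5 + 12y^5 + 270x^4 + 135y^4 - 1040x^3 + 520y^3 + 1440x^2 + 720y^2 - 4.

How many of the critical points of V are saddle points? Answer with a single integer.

V separates as a function of x plus a function of y, so ∇V=0 decouples.
∂V/∂x = -120x(x - 4)(x - 3)(x - 2) = 0 at x ∈ {0, 2, 3, 4}; ∂V/∂y = 60y(y + 2)(y + 3)(y + 4) = 0 at y ∈ {-4, -3, -2, 0}.
The Hessian is diagonal: diag(V_xx, V_yy). Second derivatives: V_xx(0)=2880, V_xx(2)=-480, V_xx(3)=360, V_xx(4)=-960; V_yy(-4)=-480, V_yy(-3)=180, V_yy(-2)=-240, V_yy(0)=1440.
Saddle points occur where the two diagonal entries have opposite signs: (0, -4), (0, -2), (2, -3), (2, 0), (3, -4), (3, -2), (4, -3), (4, 0). Count: 8.

8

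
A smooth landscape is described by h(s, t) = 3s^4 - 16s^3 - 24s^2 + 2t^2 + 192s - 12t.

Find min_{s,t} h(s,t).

-322

h(s,t) separates as P(s) + Q(t), so its minimum is min P + min Q.
P'(s) = 12(s - 4)(s - 2)(s + 2) vanishes at s ∈ {-2, 2, 4}; Q'(t) = 4(t - 3) vanishes at t ∈ {3}.
Local minima of P (where P''>0): P(-2)=-304, P(4)=128. Local minima of Q: Q(3)=-18.
So the global minimum of h is P(-2) + Q(3) = -304 − 18 = -322, attained at (-2, 3).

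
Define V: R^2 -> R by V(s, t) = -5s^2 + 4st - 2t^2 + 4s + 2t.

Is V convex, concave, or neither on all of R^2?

concave

V is quadratic, so its Hessian is the constant matrix H = [[-10, 4], [4, -4]].
det(H) = 24, tr(H) = -14.
det(H) > 0 and tr(H) < 0, so H is negative definite everywhere: concave.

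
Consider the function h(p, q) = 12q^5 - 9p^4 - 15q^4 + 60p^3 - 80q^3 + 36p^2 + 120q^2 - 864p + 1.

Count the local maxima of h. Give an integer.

4

h separates as a function of p plus a function of q, so ∇h=0 decouples.
∂h/∂p = -36(p - 4)(p - 3)(p + 2) = 0 at p ∈ {-2, 3, 4}; ∂h/∂q = 60q(q - 2)(q - 1)(q + 2) = 0 at q ∈ {-2, 0, 1, 2}.
The Hessian is diagonal: diag(h_pp, h_qq). Second derivatives: h_pp(-2)=-1080, h_pp(3)=180, h_pp(4)=-216; h_qq(-2)=-1440, h_qq(0)=240, h_qq(1)=-180, h_qq(2)=480.
Local maxima occur where both diagonal entries negative: (-2, -2), (-2, 1), (4, -2), (4, 1). Count: 4.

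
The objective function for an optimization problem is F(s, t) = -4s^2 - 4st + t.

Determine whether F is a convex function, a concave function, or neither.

neither

F is quadratic, so its Hessian is the constant matrix H = [[-8, -4], [-4, 0]].
det(H) = -16, tr(H) = -8.
det(H) < 0, so H is indefinite: neither convex nor concave.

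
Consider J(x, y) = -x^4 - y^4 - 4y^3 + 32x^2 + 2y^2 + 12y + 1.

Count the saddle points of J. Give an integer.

4

J separates as a function of x plus a function of y, so ∇J=0 decouples.
∂J/∂x = -4x(x - 4)(x + 4) = 0 at x ∈ {-4, 0, 4}; ∂J/∂y = -4(y - 1)(y + 1)(y + 3) = 0 at y ∈ {-3, -1, 1}.
The Hessian is diagonal: diag(J_xx, J_yy). Second derivatives: J_xx(-4)=-128, J_xx(0)=64, J_xx(4)=-128; J_yy(-3)=-32, J_yy(-1)=16, J_yy(1)=-32.
Saddle points occur where the two diagonal entries have opposite signs: (-4, -1), (0, -3), (0, 1), (4, -1). Count: 4.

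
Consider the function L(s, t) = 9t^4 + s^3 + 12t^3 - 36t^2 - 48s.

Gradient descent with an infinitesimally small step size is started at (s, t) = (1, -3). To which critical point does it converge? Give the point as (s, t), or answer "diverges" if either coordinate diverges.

(4, -2)

L is separable, so gradient descent decouples: s follows -∂L/∂s, t follows -∂L/∂t.
∂L/∂s = 3(s - 4)(s + 4); at s=1 this is -45, so s increases.
∂L/∂t = 36t(t - 1)(t + 2); at t=-3 this is -432, so t increases.
s converges to its nearest critical value 4 (a local min of the s-part); t converges to -2. The iterate converges to (4, -2).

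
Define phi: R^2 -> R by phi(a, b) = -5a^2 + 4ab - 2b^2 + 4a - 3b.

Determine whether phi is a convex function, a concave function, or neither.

phi is quadratic, so its Hessian is the constant matrix H = [[-10, 4], [4, -4]].
det(H) = 24, tr(H) = -14.
det(H) > 0 and tr(H) < 0, so H is negative definite everywhere: concave.

concave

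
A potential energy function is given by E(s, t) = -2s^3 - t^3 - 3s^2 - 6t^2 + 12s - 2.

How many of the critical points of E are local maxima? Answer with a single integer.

1

E separates as a function of s plus a function of t, so ∇E=0 decouples.
∂E/∂s = -6(s - 1)(s + 2) = 0 at s ∈ {-2, 1}; ∂E/∂t = -3t(t + 4) = 0 at t ∈ {-4, 0}.
The Hessian is diagonal: diag(E_ss, E_tt). Second derivatives: E_ss(-2)=18, E_ss(1)=-18; E_tt(-4)=12, E_tt(0)=-12.
Local maxima occur where both diagonal entries negative: (1, 0). Count: 1.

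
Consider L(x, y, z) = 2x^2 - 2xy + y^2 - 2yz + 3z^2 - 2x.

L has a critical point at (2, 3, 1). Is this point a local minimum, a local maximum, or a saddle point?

local minimum

The Hessian is constant: H = [[4, -2, 0], [-2, 2, -2], [0, -2, 6]].
Leading principal minors: Δ₁ = 4, Δ₂ = 4, Δ₃ = 8.
All leading minors are positive, so H is positive definite: a local minimum.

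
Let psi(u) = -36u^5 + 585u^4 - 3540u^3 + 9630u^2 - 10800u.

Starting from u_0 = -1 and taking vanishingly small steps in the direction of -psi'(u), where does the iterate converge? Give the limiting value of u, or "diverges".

psi'(u) = -180(u - 5)(u - 4)(u - 3)(u - 1), so psi'(-1) = -43200.
Gradient descent moves in the -psi' direction, i.e. u is increasing.
The nearest critical point in that direction is u = 1, where psi'' = 4320 > 0 (a local minimum). The iterate converges there.

1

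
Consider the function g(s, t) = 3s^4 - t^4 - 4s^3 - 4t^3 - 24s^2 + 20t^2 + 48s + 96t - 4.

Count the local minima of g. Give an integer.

2

g separates as a function of s plus a function of t, so ∇g=0 decouples.
∂g/∂s = 12(s - 2)(s - 1)(s + 2) = 0 at s ∈ {-2, 1, 2}; ∂g/∂t = -4(t - 3)(t + 2)(t + 4) = 0 at t ∈ {-4, -2, 3}.
The Hessian is diagonal: diag(g_ss, g_tt). Second derivatives: g_ss(-2)=144, g_ss(1)=-36, g_ss(2)=48; g_tt(-4)=-56, g_tt(-2)=40, g_tt(3)=-140.
Local minima occur where both diagonal entries positive: (-2, -2), (2, -2). Count: 2.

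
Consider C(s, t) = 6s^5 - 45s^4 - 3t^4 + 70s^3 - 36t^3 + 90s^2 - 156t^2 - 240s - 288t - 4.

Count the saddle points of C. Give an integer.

6

C separates as a function of s plus a function of t, so ∇C=0 decouples.
∂C/∂s = 30(s - 4)(s - 2)(s - 1)(s + 1) = 0 at s ∈ {-1, 1, 2, 4}; ∂C/∂t = -12(t + 2)(t + 3)(t + 4) = 0 at t ∈ {-4, -3, -2}.
The Hessian is diagonal: diag(C_ss, C_tt). Second derivatives: C_ss(-1)=-900, C_ss(1)=180, C_ss(2)=-180, C_ss(4)=900; C_tt(-4)=-24, C_tt(-3)=12, C_tt(-2)=-24.
Saddle points occur where the two diagonal entries have opposite signs: (-1, -3), (1, -4), (1, -2), (2, -3), (4, -4), (4, -2). Count: 6.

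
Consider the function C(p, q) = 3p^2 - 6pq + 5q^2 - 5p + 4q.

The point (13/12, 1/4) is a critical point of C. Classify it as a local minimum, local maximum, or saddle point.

local minimum

The Hessian of C is constant: H = [[6, -6], [-6, 10]].
det(H) = 6·10 − (-6)² = 24.
det(H) > 0 and tr(H) = 16 > 0, so H is positive definite and the point is a local minimum.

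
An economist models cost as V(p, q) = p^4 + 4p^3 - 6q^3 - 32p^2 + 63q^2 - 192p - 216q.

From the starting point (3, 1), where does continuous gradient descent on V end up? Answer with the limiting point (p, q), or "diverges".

V is separable, so gradient descent decouples: p follows -∂V/∂p, q follows -∂V/∂q.
∂V/∂p = 4(p - 4)(p + 3)(p + 4); at p=3 this is -168, so p increases.
∂V/∂q = -18(q - 4)(q - 3); at q=1 this is -108, so q increases.
p converges to its nearest critical value 4 (a local min of the p-part); q converges to 3. The iterate converges to (4, 3).

(4, 3)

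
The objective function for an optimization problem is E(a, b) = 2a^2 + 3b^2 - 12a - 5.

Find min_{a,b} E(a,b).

E(a,b) separates as P(a) + Q(b) − 5, so its minimum is min P + min Q − 5.
P'(a) = 4a - 12 vanishes at a ∈ {3}; Q'(b) = 6b vanishes at b ∈ {0}.
Local minima of P (where P''>0): P(3)=-18. Local minima of Q: Q(0)=0.
So the global minimum of E is P(3) + Q(0) − 5 = -18 + 0 − 5 = -23, attained at (3, 0).

-23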